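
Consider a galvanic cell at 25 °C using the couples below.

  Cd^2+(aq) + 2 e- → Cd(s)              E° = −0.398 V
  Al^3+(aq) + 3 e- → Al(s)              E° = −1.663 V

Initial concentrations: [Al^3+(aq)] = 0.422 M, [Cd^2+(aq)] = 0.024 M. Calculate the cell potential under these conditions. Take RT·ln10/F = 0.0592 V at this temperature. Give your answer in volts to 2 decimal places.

Since E°(Cd²⁺/Cd) > E°(Al³⁺/Al), Cd²⁺/Cd serves as the cathode.
The standard potential is −0.398 − (−1.663) = +1.265 V and the balanced reaction transfers n = 6 electrons.
For the overall reaction 3 Cd^2+(aq) + 2 Al(s) → 3 Cd(s) + 2 Al^3+(aq), Q = [Al^3+(aq)]^2 / [Cd^2+(aq)]^3 = 1.29×10^4, giving log Q = 4.110.
By the Nernst equation, E = +1.265 − (0.0592/6)·(4.110) = +1.22 V.

+1.22 V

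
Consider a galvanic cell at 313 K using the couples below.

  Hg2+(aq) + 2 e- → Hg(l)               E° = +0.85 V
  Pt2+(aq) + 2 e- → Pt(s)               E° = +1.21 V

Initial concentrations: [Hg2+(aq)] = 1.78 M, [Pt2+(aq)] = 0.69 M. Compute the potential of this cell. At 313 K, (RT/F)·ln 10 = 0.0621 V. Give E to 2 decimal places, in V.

+0.35 V

The Pt²⁺/Pt couple has the more positive E°, so it is the cathode; Hg²⁺/Hg is the anode.
E°cell = E°cat − E°an = +1.21 − (+0.85) = +0.36 V; n = 2.
The balanced reaction is Pt2+(aq) + Hg(l) → Pt(s) + Hg2+(aq), so Q = [Hg2+(aq)] / [Pt2+(aq)] = 2.58 and log Q = 0.412.
Applying E = E° − (RT ln10/nF)·log Q gives +0.36 − (0.0621/2)(0.412) = +0.35 V.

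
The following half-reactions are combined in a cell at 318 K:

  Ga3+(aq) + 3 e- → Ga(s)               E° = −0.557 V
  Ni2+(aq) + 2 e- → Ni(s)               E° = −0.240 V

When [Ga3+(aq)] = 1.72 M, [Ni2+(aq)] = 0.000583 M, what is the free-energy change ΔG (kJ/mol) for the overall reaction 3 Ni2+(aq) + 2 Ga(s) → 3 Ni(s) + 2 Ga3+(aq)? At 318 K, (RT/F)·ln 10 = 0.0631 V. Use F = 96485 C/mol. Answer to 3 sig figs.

−122 kJ/mol

The standard cell potential is −0.240 − (−0.557) = +0.317 V, with n = 6 electrons in the balanced equation.
The reaction quotient is [Ga3+(aq)]^2 / [Ni2+(aq)]^3 = 1.49×10^10; by Nernst, E = +0.317 − (0.0631/6)(10.174) = +0.2100 V.
ΔG = −nFE = −(6)(96485)(+0.2100) J/mol = −122 kJ/mol.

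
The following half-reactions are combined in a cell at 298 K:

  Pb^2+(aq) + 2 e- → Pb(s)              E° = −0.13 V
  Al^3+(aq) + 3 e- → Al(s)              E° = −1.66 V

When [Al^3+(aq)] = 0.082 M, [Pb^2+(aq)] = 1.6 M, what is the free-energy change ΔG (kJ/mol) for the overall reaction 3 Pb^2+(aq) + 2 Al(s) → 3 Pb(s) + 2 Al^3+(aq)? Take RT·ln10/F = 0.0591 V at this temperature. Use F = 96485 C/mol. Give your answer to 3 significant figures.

The standard cell potential is −0.13 − (−1.66) = +1.53 V, with n = 6 electrons in the balanced equation.
The reaction quotient is [Al^3+(aq)]^2 / [Pb^2+(aq)]^3 = 0.00164; by Nernst, E = +1.53 − (0.0591/6)(−2.785) = +1.5574 V.
ΔG = −nFE = −(6)(96485)(+1.5574) J/mol = −902 kJ/mol.

−902 kJ/mol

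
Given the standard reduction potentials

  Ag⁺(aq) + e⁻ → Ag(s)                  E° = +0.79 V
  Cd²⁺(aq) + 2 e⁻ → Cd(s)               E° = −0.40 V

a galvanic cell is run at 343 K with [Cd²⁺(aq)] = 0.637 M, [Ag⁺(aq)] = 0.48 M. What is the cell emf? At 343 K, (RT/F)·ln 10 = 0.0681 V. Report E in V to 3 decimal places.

+1.175 V

Since E°(Ag⁺/Ag) > E°(Cd²⁺/Cd), Ag⁺/Ag serves as the cathode.
The standard potential is +0.79 − (−0.40) = +1.19 V and the balanced reaction transfers n = 2 electrons.
The balanced reaction is 2 Ag⁺(aq) + Cd(s) → 2 Ag(s) + Cd²⁺(aq), so Q = [Cd²⁺(aq)] / [Ag⁺(aq)]^2 = 2.76 and log Q = 0.442.
E = E° − (0.0681/n)·log Q = +1.19 − (0.0681/2)(0.442) = +1.175 V.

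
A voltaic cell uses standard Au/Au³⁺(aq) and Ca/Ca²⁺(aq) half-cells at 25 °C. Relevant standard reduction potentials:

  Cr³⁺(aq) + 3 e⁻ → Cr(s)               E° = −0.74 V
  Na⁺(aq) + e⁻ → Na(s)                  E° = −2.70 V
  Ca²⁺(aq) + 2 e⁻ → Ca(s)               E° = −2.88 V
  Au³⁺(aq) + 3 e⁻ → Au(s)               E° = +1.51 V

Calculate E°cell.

+4.39 V

Of the two couples in this cell, the one with the more positive reduction potential is reduced at the cathode: here that is Au³⁺/Au (+1.51 V); Ca²⁺/Ca (−2.88 V) is the anode.
E°cell = E°(cathode) − E°(anode) = +1.51 − (−2.88) = +4.39 V.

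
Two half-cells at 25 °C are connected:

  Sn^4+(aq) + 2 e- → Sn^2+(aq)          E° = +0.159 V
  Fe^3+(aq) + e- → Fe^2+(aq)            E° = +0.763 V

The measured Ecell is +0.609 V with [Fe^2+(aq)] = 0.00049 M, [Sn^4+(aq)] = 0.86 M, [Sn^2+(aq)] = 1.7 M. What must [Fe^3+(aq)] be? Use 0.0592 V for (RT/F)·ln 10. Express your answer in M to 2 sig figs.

0.00042 M

The Fe³⁺/Fe²⁺ couple has the larger reduction potential, so it is the cathode: E°cell = +0.763 − (+0.159) = +0.604 V and n = 2.
Rearranging E = E° − (0.0592/n)·log Q gives log Q = 2(+0.604 − (+0.609))/0.0592 = −0.169.
The balanced reaction is 2 Fe^3+(aq) + Sn^2+(aq) → 2 Fe^2+(aq) + Sn^4+(aq), so Q = ([Fe^2+(aq)]^2·[Sn^4+(aq)]) / ([Fe^3+(aq)]^2·[Sn^2+(aq)]).
Isolating [Fe^3+(aq)] in Q = 10^{−0.169} yields log [Fe^3+(aq)] = −3.373, i.e. 0.00042 M.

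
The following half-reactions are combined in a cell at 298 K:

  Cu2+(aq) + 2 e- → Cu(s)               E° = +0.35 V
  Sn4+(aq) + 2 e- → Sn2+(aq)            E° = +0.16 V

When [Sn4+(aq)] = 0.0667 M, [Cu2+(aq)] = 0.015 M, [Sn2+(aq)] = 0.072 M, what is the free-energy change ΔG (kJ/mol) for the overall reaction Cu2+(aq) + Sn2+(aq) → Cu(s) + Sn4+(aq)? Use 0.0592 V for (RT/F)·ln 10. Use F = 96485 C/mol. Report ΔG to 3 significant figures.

With Cu²⁺/Cu reduced at the cathode, E°cell = +0.35 − (+0.16) = +0.19 V and n = 2.
Q = [Sn4+(aq)] / ([Cu2+(aq)]·[Sn2+(aq)]) = 61.8, so log Q = 1.791 and E = +0.19 − (0.0592/2)(1.791) = +0.1370 V.
ΔG = −nFE = −(2)(96485)(+0.1370) J/mol = −26.4 kJ/mol.

−26.4 kJ/mol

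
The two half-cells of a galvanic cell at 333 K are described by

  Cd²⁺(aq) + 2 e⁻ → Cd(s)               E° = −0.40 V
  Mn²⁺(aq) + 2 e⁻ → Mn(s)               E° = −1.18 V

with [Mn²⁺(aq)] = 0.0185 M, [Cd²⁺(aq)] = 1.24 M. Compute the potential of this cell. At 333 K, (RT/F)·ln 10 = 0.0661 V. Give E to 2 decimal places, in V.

+0.84 V

Cd²⁺/Cd is reduced (cathode, E° = −0.40 V) and Mn²⁺/Mn is oxidized (anode).
E°cell = −0.40 − (−1.18) = +0.78 V, with n = 2 electrons transferred.
The balanced reaction is Cd²⁺(aq) + Mn(s) → Cd(s) + Mn²⁺(aq), so Q = [Mn²⁺(aq)] / [Cd²⁺(aq)] = 0.0149 and log Q = −1.826.
By the Nernst equation, E = +0.78 − (0.0661/2)·(−1.826) = +0.84 V.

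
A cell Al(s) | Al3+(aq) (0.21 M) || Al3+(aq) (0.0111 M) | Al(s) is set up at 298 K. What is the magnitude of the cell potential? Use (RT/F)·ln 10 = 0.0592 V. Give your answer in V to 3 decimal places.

For a concentration cell E°cell = 0, since both electrodes use the same couple.
The compartment with the higher Al3+(aq) concentration (0.21 M) acts as the cathode; ions are reduced there and produced at the dilute (0.0111 M) anode.
With n = 3, Ecell = −(0.0592/3)·log([dilute]/[conc]) = −(0.0592/3)·log(0.0111/0.21) = +0.025 V.

0.025 V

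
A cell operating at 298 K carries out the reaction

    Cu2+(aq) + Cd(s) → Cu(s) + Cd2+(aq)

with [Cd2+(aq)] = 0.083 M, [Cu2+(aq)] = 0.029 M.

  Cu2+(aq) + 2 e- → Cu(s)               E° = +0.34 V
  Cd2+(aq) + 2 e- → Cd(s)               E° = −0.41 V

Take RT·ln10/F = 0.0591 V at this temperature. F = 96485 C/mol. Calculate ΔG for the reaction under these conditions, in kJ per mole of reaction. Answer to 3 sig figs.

−142 kJ/mol

The standard cell potential is +0.34 − (−0.41) = +0.75 V, with n = 2 electrons in the balanced equation.
The reaction quotient is [Cd2+(aq)] / [Cu2+(aq)] = 2.86; by Nernst, E = +0.75 − (0.0591/2)(0.457) = +0.7365 V.
Then ΔG = −nFE = −2 × 96485 × +0.7365 J/mol = −142 kJ/mol.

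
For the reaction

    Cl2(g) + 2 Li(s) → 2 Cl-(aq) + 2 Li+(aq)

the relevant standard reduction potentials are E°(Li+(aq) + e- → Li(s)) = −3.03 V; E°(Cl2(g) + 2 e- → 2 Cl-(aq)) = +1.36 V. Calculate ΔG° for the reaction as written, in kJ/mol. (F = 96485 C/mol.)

In the reaction as written Cl2(g) is reduced, so the Cl₂/Cl⁻ couple is the cathode and Li⁺/Li is the anode.
E°cell = +1.36 − (−3.03) = +4.39 V; balancing electrons gives n = 2.
ΔG° = −nFE°cell = −(2)(96485)(+4.39) J/mol = −847 kJ/mol.

−847 kJ/mol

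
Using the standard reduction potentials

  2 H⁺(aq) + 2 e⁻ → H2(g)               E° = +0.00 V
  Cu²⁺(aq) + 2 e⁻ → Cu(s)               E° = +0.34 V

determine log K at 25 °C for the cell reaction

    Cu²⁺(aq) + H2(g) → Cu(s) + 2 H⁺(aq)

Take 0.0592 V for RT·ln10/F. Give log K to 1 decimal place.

The Cu²⁺/Cu couple is reduced (cathode); E°cell = +0.34 − (+0.00) = +0.34 V with n = 2.
At equilibrium E = 0, so log K = nE°cell / 0.0592 = (2)(+0.34) / 0.0592 = 11.5.

log K = 11.5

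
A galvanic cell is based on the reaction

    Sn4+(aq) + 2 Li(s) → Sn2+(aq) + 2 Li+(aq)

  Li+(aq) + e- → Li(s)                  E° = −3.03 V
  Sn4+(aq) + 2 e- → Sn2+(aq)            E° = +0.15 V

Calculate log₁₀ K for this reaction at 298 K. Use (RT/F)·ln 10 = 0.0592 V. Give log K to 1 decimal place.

log K = 107.4

The Sn⁴⁺/Sn²⁺ couple is reduced (cathode); E°cell = +0.15 − (−3.03) = +3.18 V with n = 2.
At equilibrium E = 0, so log K = nE°cell / 0.0592 = (2)(+3.18) / 0.0592 = 107.4.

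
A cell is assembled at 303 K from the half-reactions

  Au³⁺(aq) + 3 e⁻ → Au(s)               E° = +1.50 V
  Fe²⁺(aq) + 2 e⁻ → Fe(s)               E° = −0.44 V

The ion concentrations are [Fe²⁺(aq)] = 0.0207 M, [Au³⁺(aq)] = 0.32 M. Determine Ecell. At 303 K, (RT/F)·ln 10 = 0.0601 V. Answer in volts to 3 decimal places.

+1.981 V

The Au³⁺/Au couple has the more positive E°, so it is the cathode; Fe²⁺/Fe is the anode.
The standard potential is +1.50 − (−0.44) = +1.94 V and the balanced reaction transfers n = 6 electrons.
The balanced reaction is 2 Au³⁺(aq) + 3 Fe(s) → 2 Au(s) + 3 Fe²⁺(aq), so Q = [Fe²⁺(aq)]^3 / [Au³⁺(aq)]^2 = 8.66×10^−5 and log Q = −4.062.
E = E° − (0.0601/n)·log Q = +1.94 − (0.0601/6)(−4.062) = +1.981 V.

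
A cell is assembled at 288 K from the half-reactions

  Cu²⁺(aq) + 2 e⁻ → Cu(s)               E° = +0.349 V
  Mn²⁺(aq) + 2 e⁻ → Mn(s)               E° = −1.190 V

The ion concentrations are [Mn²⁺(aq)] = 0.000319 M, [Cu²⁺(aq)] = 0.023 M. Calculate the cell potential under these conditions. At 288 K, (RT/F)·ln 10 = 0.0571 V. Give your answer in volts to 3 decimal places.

Since E°(Cu²⁺/Cu) > E°(Mn²⁺/Mn), Cu²⁺/Cu serves as the cathode.
The standard potential is +0.349 − (−1.190) = +1.539 V and the balanced reaction transfers n = 2 electrons.
Balancing gives Cu²⁺(aq) + Mn(s) → Cu(s) + Mn²⁺(aq); hence Q = [Mn²⁺(aq)] / [Cu²⁺(aq)] = 0.0139 (log Q = −1.858).
E = E° − (0.0571/n)·log Q = +1.539 − (0.0571/2)(−1.858) = +1.592 V.

+1.592 V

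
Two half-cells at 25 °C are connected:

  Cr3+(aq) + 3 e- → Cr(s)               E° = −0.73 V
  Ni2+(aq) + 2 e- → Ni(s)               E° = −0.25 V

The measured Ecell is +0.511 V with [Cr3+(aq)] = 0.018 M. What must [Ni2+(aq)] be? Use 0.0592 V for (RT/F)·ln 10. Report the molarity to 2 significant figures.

With Ni²⁺/Ni at the cathode and Cr³⁺/Cr at the anode, E°cell = −0.25 − (−0.73) = +0.48 V (n = 6).
From the Nernst equation, log Q = n(E° − E)/0.0592 = 6·(+0.48 − (+0.511))/0.0592 = −3.142.
Balancing electrons gives 3 Ni2+(aq) + 2 Cr(s) → 3 Ni(s) + 2 Cr3+(aq); thus Q = [Cr3+(aq)]^2 / [Ni2+(aq)]^3.
Solving for the unknown gives log [Ni2+(aq)] = −0.116, so [Ni2+(aq)] ≈ 0.77 M.

0.77 M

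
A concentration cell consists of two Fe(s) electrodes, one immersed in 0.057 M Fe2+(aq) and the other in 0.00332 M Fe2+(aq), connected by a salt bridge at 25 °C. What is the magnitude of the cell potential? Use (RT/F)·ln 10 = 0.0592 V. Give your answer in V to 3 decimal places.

0.037 V

For a concentration cell E°cell = 0, since both electrodes use the same couple.
The compartment with the higher Fe2+(aq) concentration (0.057 M) acts as the cathode; ions are reduced there and produced at the dilute (0.00332 M) anode.
With n = 2, Ecell = −(0.0592/2)·log([dilute]/[conc]) = −(0.0592/2)·log(0.00332/0.057) = +0.037 V.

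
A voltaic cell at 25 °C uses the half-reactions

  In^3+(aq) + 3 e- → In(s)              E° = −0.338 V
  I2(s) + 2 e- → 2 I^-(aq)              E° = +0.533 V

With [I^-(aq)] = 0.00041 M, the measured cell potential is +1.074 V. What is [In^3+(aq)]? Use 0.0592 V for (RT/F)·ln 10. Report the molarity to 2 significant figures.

With I₂/I⁻ at the cathode and In³⁺/In at the anode, E°cell = +0.533 − (−0.338) = +0.871 V (n = 6).
Rearranging E = E° − (0.0592/n)·log Q gives log Q = 6(+0.871 − (+1.074))/0.0592 = −20.574.
Balancing electrons gives 3 I2(s) + 2 In(s) → 6 I^-(aq) + 2 In^3+(aq); thus Q = [I^-(aq)]^6·[In^3+(aq)]^2.
Isolating [In^3+(aq)] in Q = 10^{−20.574} yields log [In^3+(aq)] = −0.125, i.e. 0.75 M.

0.75 M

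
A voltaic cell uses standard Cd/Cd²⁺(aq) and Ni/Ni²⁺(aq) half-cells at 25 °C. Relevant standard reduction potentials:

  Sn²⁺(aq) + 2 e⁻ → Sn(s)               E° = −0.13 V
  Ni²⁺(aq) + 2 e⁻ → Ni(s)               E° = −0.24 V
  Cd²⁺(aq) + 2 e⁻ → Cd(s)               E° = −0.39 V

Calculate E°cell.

The Ni²⁺/Ni couple has the higher E°, so Ni ion is reduced (cathode) and Cd is oxidized (anode).
E°cell = E°(cathode) − E°(anode) = −0.24 − (−0.39) = +0.15 V.

+0.15 V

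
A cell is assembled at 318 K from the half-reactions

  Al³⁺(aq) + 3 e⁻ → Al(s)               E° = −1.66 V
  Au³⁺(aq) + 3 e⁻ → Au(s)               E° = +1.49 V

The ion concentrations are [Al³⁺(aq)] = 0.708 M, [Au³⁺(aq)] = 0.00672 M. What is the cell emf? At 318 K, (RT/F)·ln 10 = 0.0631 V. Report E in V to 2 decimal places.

Since E°(Au³⁺/Au) > E°(Al³⁺/Al), Au³⁺/Au serves as the cathode.
E°cell = +1.49 − (−1.66) = +3.15 V, with n = 3 electrons transferred.
For the overall reaction Au³⁺(aq) + Al(s) → Au(s) + Al³⁺(aq), Q = [Al³⁺(aq)] / [Au³⁺(aq)] = 105, giving log Q = 2.023.
Applying E = E° − (RT ln10/nF)·log Q gives +3.15 − (0.0631/3)(2.023) = +3.11 V.

+3.11 V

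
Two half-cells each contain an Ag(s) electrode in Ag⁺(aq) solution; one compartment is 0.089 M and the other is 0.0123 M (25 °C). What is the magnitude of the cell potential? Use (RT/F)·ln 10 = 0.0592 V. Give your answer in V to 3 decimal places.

0.051 V

For a concentration cell E°cell = 0, since both electrodes use the same couple.
The compartment with the higher Ag⁺(aq) concentration (0.089 M) acts as the cathode; ions are reduced there and produced at the dilute (0.0123 M) anode.
With n = 1, Ecell = −(0.0592/1)·log([dilute]/[conc]) = −(0.0592/1)·log(0.0123/0.089) = +0.051 V.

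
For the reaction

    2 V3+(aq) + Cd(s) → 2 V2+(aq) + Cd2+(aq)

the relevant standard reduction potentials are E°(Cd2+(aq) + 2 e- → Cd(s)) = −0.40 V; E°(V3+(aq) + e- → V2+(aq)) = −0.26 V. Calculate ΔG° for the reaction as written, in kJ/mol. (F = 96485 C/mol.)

In the reaction as written V3+(aq) is reduced, so the V³⁺/V²⁺ couple is the cathode and Cd²⁺/Cd is the anode.
E°cell = −0.26 − (−0.40) = +0.14 V; balancing electrons gives n = 2.
ΔG° = −nFE°cell = −(2)(96485)(+0.14) J/mol = −27.0 kJ/mol.

−27.0 kJ/mol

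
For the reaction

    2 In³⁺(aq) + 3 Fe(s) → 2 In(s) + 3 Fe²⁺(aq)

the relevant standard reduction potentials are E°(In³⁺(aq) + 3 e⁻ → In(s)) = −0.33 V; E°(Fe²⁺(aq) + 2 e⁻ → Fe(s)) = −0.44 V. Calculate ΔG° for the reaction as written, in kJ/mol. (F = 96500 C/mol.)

−63.7 kJ/mol

In the reaction as written In³⁺(aq) is reduced, so the In³⁺/In couple is the cathode and Fe²⁺/Fe is the anode.
E°cell = −0.33 − (−0.44) = +0.11 V; balancing electrons gives n = 6.
ΔG° = −nFE°cell = −(6)(96500)(+0.11) J/mol = −63.7 kJ/mol.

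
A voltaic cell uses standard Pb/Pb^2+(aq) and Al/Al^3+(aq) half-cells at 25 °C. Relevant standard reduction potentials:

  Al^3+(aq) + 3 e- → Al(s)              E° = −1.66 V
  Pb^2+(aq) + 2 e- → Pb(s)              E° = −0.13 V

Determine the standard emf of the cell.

+1.53 V

Of the two couples in this cell, the one with the more positive reduction potential is reduced at the cathode: here that is Pb²⁺/Pb (−0.13 V); Al³⁺/Al (−1.66 V) is the anode.
E°cell = E°(cathode) − E°(anode) = −0.13 − (−1.66) = +1.53 V.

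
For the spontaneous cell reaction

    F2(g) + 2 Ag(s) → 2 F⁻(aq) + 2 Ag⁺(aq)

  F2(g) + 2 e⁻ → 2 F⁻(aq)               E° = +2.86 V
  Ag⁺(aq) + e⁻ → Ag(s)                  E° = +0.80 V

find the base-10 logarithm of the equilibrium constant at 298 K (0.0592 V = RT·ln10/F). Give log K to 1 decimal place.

log K = 69.6

The F₂/F⁻ couple is reduced (cathode); E°cell = +2.86 − (+0.80) = +2.06 V with n = 2.
At equilibrium E = 0, so log K = nE°cell / 0.0592 = (2)(+2.06) / 0.0592 = 69.6.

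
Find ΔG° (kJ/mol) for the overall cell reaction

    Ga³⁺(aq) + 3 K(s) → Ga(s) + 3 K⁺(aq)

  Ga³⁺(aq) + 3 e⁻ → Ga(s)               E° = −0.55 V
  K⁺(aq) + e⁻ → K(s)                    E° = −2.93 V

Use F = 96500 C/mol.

−689 kJ/mol

In the reaction as written Ga³⁺(aq) is reduced, so the Ga³⁺/Ga couple is the cathode and K⁺/K is the anode.
E°cell = −0.55 − (−2.93) = +2.38 V; balancing electrons gives n = 3.
ΔG° = −nFE°cell = −(3)(96500)(+2.38) J/mol = −689 kJ/mol.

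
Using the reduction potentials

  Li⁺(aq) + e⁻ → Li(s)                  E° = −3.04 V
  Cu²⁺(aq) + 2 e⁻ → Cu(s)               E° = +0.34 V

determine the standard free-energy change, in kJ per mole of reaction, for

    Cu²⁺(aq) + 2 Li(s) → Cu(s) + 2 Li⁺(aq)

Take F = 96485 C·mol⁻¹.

In the reaction as written Cu²⁺(aq) is reduced, so the Cu²⁺/Cu couple is the cathode and Li⁺/Li is the anode.
E°cell = +0.34 − (−3.04) = +3.38 V; balancing electrons gives n = 2.
ΔG° = −nFE°cell = −(2)(96485)(+3.38) J/mol = −652 kJ/mol.

−652 kJ/mol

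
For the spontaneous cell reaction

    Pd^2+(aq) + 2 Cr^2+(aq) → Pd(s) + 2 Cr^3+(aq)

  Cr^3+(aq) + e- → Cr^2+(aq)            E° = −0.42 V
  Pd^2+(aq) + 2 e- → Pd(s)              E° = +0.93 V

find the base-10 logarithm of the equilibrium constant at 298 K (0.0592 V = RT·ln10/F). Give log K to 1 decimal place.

The Pd²⁺/Pd couple is reduced (cathode); E°cell = +0.93 − (−0.42) = +1.35 V with n = 2.
At equilibrium E = 0, so log K = nE°cell / 0.0592 = (2)(+1.35) / 0.0592 = 45.6.

log K = 45.6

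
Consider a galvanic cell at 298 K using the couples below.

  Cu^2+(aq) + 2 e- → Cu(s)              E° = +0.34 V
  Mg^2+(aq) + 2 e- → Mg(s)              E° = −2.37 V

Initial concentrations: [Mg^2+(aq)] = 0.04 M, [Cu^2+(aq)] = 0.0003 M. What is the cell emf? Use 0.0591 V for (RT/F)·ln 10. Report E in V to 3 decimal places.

+2.647 V

Since E°(Cu²⁺/Cu) > E°(Mg²⁺/Mg), Cu²⁺/Cu serves as the cathode.
E°cell = +0.34 − (−2.37) = +2.71 V, with n = 2 electrons transferred.
Balancing gives Cu^2+(aq) + Mg(s) → Cu(s) + Mg^2+(aq); hence Q = [Mg^2+(aq)] / [Cu^2+(aq)] = 133 (log Q = 2.125).
E = E° − (0.0591/n)·log Q = +2.71 − (0.0591/2)(2.125) = +2.647 V.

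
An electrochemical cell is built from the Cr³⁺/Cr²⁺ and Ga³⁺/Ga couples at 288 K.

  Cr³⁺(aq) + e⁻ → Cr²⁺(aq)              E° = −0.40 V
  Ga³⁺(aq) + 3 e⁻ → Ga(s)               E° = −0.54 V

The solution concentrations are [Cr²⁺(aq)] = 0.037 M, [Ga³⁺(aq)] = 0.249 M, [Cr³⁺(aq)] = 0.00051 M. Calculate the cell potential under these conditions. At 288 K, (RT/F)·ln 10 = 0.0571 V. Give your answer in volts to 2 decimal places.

+0.05 V

The Cr³⁺/Cr²⁺ couple has the more positive E°, so it is the cathode; Ga³⁺/Ga is the anode.
E°cell = E°cat − E°an = −0.40 − (−0.54) = +0.14 V; n = 3.
Balancing gives 3 Cr³⁺(aq) + Ga(s) → 3 Cr²⁺(aq) + Ga³⁺(aq); hence Q = ([Cr²⁺(aq)]^3·[Ga³⁺(aq)]) / [Cr³⁺(aq)]^3 = 9.51×10^4 (log Q = 4.978).
By the Nernst equation, E = +0.14 − (0.0571/3)·(4.978) = +0.05 V.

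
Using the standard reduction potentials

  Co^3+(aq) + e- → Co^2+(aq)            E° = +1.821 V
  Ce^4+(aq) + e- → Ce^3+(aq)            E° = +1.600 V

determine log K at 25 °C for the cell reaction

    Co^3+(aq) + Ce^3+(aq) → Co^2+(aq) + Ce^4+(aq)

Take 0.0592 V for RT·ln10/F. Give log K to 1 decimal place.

log K = 3.7

The Co³⁺/Co²⁺ couple is reduced (cathode); E°cell = +1.821 − (+1.600) = +0.221 V with n = 1.
At equilibrium E = 0, so log K = nE°cell / 0.0592 = (1)(+0.221) / 0.0592 = 3.7.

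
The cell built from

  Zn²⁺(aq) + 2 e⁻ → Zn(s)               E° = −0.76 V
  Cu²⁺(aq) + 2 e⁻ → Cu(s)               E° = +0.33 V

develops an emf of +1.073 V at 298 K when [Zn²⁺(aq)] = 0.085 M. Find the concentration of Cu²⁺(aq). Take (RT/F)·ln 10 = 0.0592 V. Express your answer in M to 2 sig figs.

The Cu²⁺/Cu couple has the larger reduction potential, so it is the cathode: E°cell = +0.33 − (−0.76) = +1.09 V and n = 2.
Rearranging E = E° − (0.0592/n)·log Q gives log Q = 2(+1.09 − (+1.073))/0.0592 = 0.574.
Balancing electrons gives Cu²⁺(aq) + Zn(s) → Cu(s) + Zn²⁺(aq); thus Q = [Zn²⁺(aq)] / [Cu²⁺(aq)].
Isolating [Cu²⁺(aq)] in Q = 10^{0.574} yields log [Cu²⁺(aq)] = −1.645, i.e. 0.023 M.

0.023 M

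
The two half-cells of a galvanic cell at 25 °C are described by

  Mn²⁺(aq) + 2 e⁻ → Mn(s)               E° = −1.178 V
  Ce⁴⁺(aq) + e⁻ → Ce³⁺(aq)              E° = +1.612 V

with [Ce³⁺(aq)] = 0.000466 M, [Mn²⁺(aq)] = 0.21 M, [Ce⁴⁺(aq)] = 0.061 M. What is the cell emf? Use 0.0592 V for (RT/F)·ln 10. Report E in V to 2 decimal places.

+2.94 V

Since E°(Ce⁴⁺/Ce³⁺) > E°(Mn²⁺/Mn), Ce⁴⁺/Ce³⁺ serves as the cathode.
E°cell = E°cat − E°an = +1.612 − (−1.178) = +2.790 V; n = 2.
For the overall reaction 2 Ce⁴⁺(aq) + Mn(s) → 2 Ce³⁺(aq) + Mn²⁺(aq), Q = ([Ce³⁺(aq)]^2·[Mn²⁺(aq)]) / [Ce⁴⁺(aq)]^2 = 1.23×10^−5, giving log Q = −4.912.
By the Nernst equation, E = +2.790 − (0.0592/2)·(−4.912) = +2.94 V.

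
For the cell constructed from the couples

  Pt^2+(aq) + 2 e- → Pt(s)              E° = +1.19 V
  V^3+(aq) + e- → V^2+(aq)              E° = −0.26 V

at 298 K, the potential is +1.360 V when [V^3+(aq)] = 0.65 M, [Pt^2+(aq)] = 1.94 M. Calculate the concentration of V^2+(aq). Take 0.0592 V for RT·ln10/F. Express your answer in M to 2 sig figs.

0.014 M

Pt²⁺/Pt is the cathode (higher E°); E°cell = +1.19 − (−0.26) = +1.45 V with n = 2.
Rearranging E = E° − (0.0592/n)·log Q gives log Q = 2(+1.45 − (+1.360))/0.0592 = 3.041.
For Pt^2+(aq) + 2 V^2+(aq) → Pt(s) + 2 V^3+(aq), the reaction quotient is Q = [V^3+(aq)]^2 / ([Pt^2+(aq)]·[V^2+(aq)]^2).
Solving for the unknown gives log [V^2+(aq)] = −1.851, so [V^2+(aq)] ≈ 0.014 M.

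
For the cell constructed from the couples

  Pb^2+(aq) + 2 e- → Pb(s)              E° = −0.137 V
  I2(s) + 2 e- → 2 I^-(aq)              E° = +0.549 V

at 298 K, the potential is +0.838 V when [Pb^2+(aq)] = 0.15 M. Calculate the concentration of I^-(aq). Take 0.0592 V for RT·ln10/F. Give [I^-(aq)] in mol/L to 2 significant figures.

0.0070 M

I₂/I⁻ is the cathode (higher E°); E°cell = +0.549 − (−0.137) = +0.686 V with n = 2.
Rearranging E = E° − (0.0592/n)·log Q gives log Q = 2(+0.686 − (+0.838))/0.0592 = −5.135.
For I2(s) + Pb(s) → 2 I^-(aq) + Pb^2+(aq), the reaction quotient is Q = [I^-(aq)]^2·[Pb^2+(aq)].
Substituting the known concentrations and solving, log [I^-(aq)] = −2.156 and [I^-(aq)] = 0.0070 M.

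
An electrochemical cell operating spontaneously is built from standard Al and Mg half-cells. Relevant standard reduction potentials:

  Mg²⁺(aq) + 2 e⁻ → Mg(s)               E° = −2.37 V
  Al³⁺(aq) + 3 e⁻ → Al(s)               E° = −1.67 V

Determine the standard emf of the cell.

Of the two couples in this cell, the one with the more positive reduction potential is reduced at the cathode: here that is Al³⁺/Al (−1.67 V); Mg²⁺/Mg (−2.37 V) is the anode.
E°cell = E°(cathode) − E°(anode) = −1.67 − (−2.37) = +0.70 V.

+0.70 V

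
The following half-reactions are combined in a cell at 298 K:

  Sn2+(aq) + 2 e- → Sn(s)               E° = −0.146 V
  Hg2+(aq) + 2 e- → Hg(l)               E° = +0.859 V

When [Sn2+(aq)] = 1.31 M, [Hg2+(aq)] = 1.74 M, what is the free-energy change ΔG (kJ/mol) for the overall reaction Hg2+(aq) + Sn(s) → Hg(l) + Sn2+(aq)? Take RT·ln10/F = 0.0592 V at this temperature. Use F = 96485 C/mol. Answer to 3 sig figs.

−195 kJ/mol

E°cell = +0.859 − (−0.146) = +1.005 V; the balanced reaction transfers n = 2 electrons.
The reaction quotient is [Sn2+(aq)] / [Hg2+(aq)] = 0.753; by Nernst, E = +1.005 − (0.0592/2)(−0.123) = +1.0086 V.
Then ΔG = −nFE = −2 × 96485 × +1.0086 J/mol = −195 kJ/mol.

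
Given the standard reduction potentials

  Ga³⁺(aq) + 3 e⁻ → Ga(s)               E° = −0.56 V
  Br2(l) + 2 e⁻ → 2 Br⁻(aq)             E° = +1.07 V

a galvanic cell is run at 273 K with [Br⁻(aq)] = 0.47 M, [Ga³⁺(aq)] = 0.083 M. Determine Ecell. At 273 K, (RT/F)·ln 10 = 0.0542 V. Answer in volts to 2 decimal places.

The Br₂/Br⁻ couple has the more positive E°, so it is the cathode; Ga³⁺/Ga is the anode.
The standard potential is +1.07 − (−0.56) = +1.63 V and the balanced reaction transfers n = 6 electrons.
The balanced reaction is 3 Br2(l) + 2 Ga(s) → 6 Br⁻(aq) + 2 Ga³⁺(aq), so Q = [Br⁻(aq)]^6·[Ga³⁺(aq)]^2 = 7.43×10^−5 and log Q = −4.129.
Applying E = E° − (RT ln10/nF)·log Q gives +1.63 − (0.0542/6)(−4.129) = +1.67 V.

+1.67 V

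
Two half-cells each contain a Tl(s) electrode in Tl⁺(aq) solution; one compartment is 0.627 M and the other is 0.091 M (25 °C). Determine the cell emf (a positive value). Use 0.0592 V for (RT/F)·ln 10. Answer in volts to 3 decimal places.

For a concentration cell E°cell = 0, since both electrodes use the same couple.
The compartment with the higher Tl⁺(aq) concentration (0.627 M) acts as the cathode; ions are reduced there and produced at the dilute (0.091 M) anode.
With n = 1, Ecell = −(0.0592/1)·log([dilute]/[conc]) = −(0.0592/1)·log(0.091/0.627) = +0.050 V.

0.050 V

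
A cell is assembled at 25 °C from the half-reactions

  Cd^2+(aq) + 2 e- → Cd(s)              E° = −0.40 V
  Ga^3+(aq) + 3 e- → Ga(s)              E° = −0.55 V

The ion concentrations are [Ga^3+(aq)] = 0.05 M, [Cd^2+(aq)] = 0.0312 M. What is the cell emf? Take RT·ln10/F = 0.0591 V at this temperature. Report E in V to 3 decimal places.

Since E°(Cd²⁺/Cd) > E°(Ga³⁺/Ga), Cd²⁺/Cd serves as the cathode.
E°cell = −0.40 − (−0.55) = +0.15 V, with n = 6 electrons transferred.
For the overall reaction 3 Cd^2+(aq) + 2 Ga(s) → 3 Cd(s) + 2 Ga^3+(aq), Q = [Ga^3+(aq)]^2 / [Cd^2+(aq)]^3 = 82.3, giving log Q = 1.915.
E = E° − (0.0591/n)·log Q = +0.15 − (0.0591/6)(1.915) = +0.131 V.

+0.131 V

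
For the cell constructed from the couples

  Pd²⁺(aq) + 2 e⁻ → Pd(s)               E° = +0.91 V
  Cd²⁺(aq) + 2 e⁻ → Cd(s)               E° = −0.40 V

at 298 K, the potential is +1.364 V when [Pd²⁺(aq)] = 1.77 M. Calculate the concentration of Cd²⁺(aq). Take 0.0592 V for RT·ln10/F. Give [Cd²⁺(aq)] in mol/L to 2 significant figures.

0.027 M

Pd²⁺/Pd is the cathode (higher E°); E°cell = +0.91 − (−0.40) = +1.31 V with n = 2.
Since E = E° − (0.0592/n)·log Q, log Q = n(E° − E)/0.0592 = −1.824.
The balanced reaction is Pd²⁺(aq) + Cd(s) → Pd(s) + Cd²⁺(aq), so Q = [Cd²⁺(aq)] / [Pd²⁺(aq)].
Substituting the known concentrations and solving, log [Cd²⁺(aq)] = −1.576 and [Cd²⁺(aq)] = 0.027 M.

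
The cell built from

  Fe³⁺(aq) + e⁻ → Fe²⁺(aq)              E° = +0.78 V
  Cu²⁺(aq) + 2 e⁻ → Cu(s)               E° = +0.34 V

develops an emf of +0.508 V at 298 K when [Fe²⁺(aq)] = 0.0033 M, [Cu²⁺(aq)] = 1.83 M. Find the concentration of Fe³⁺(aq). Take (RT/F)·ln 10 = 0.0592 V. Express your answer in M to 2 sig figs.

0.063 M

With Fe³⁺/Fe²⁺ at the cathode and Cu²⁺/Cu at the anode, E°cell = +0.78 − (+0.34) = +0.44 V (n = 2).
Since E = E° − (0.0592/n)·log Q, log Q = n(E° − E)/0.0592 = −2.297.
The balanced reaction is 2 Fe³⁺(aq) + Cu(s) → 2 Fe²⁺(aq) + Cu²⁺(aq), so Q = ([Fe²⁺(aq)]^2·[Cu²⁺(aq)]) / [Fe³⁺(aq)]^2.
Substituting the known concentrations and solving, log [Fe³⁺(aq)] = −1.202 and [Fe³⁺(aq)] = 0.063 M.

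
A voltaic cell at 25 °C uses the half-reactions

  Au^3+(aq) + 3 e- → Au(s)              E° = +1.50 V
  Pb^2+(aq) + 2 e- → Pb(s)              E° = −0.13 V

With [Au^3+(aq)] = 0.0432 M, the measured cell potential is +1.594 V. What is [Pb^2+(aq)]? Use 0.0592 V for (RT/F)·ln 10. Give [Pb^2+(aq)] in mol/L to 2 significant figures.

Au³⁺/Au is the cathode (higher E°); E°cell = +1.50 − (−0.13) = +1.63 V with n = 6.
From the Nernst equation, log Q = n(E° − E)/0.0592 = 6·(+1.63 − (+1.594))/0.0592 = 3.649.
The balanced reaction is 2 Au^3+(aq) + 3 Pb(s) → 2 Au(s) + 3 Pb^2+(aq), so Q = [Pb^2+(aq)]^3 / [Au^3+(aq)]^2.
Isolating [Pb^2+(aq)] in Q = 10^{3.649} yields log [Pb^2+(aq)] = 0.307, i.e. 2.0 M.

2.0 M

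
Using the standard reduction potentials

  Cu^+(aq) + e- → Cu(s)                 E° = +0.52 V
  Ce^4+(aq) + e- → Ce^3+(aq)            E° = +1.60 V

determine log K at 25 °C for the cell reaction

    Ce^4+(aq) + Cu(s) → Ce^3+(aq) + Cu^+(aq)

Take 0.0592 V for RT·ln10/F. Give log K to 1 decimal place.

log K = 18.2

The Ce⁴⁺/Ce³⁺ couple is reduced (cathode); E°cell = +1.60 − (+0.52) = +1.08 V with n = 1.
At equilibrium E = 0, so log K = nE°cell / 0.0592 = (1)(+1.08) / 0.0592 = 18.2.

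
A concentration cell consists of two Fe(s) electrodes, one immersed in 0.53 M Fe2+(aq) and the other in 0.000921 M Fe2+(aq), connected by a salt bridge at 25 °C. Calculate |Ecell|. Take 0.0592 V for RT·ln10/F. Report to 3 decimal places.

For a concentration cell E°cell = 0, since both electrodes use the same couple.
The compartment with the higher Fe2+(aq) concentration (0.53 M) acts as the cathode; ions are reduced there and produced at the dilute (0.000921 M) anode.
With n = 2, Ecell = −(0.0592/2)·log([dilute]/[conc]) = −(0.0592/2)·log(0.000921/0.53) = +0.082 V.

0.082 V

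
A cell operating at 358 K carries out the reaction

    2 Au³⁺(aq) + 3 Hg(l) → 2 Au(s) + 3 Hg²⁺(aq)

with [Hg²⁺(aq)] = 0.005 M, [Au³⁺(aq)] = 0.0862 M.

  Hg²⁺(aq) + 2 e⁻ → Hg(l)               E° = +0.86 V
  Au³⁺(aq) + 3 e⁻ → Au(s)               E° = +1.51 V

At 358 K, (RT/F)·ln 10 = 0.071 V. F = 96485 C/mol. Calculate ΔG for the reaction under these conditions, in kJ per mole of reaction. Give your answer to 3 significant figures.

E°cell = +1.51 − (+0.86) = +0.65 V; the balanced reaction transfers n = 6 electrons.
Here Q = [Hg²⁺(aq)]^3 / [Au³⁺(aq)]^2 = 1.68×10^−5 (log Q = −4.774), giving E = +0.65 − (0.071/6)·(−4.774) = +0.7065 V.
Then ΔG = −nFE = −6 × 96485 × +0.7065 J/mol = −409 kJ/mol.

−409 kJ/mol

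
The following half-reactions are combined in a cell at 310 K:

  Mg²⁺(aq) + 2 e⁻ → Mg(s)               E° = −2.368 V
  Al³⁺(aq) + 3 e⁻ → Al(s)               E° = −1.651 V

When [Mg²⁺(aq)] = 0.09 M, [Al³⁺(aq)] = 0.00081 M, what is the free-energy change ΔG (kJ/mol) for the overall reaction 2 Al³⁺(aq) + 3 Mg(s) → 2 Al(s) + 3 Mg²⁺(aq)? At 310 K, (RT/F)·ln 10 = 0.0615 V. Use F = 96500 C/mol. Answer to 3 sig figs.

−397 kJ/mol

With Al³⁺/Al reduced at the cathode, E°cell = −1.651 − (−2.368) = +0.717 V and n = 6.
Q = [Mg²⁺(aq)]^3 / [Al³⁺(aq)]^2 = 1.11×10^3, so log Q = 3.046 and E = +0.717 − (0.0615/6)(3.046) = +0.6858 V.
ΔG = −nFE = −(6)(96500)(+0.6858) J/mol = −397 kJ/mol.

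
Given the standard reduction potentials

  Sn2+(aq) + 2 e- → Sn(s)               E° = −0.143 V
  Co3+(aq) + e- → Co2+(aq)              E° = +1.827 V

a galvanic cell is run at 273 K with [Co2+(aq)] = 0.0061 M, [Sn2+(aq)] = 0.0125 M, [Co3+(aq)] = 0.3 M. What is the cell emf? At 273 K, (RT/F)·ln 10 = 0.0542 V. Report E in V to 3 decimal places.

Co³⁺/Co²⁺ is reduced (cathode, E° = +1.827 V) and Sn²⁺/Sn is oxidized (anode).
E°cell = +1.827 − (−0.143) = +1.970 V, with n = 2 electrons transferred.
Balancing gives 2 Co3+(aq) + Sn(s) → 2 Co2+(aq) + Sn2+(aq); hence Q = ([Co2+(aq)]^2·[Sn2+(aq)]) / [Co3+(aq)]^2 = 5.17×10^−6 (log Q = −5.287).
By the Nernst equation, E = +1.970 − (0.0542/2)·(−5.287) = +2.113 V.

+2.113 V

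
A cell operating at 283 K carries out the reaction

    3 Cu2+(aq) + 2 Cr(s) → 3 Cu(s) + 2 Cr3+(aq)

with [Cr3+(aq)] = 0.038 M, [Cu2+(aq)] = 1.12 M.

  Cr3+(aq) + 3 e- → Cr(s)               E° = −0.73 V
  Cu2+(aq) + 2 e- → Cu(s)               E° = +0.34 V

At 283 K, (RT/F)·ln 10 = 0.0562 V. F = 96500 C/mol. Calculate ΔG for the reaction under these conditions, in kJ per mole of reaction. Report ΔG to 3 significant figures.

With Cu²⁺/Cu reduced at the cathode, E°cell = +0.34 − (−0.73) = +1.07 V and n = 6.
Q = [Cr3+(aq)]^2 / [Cu2+(aq)]^3 = 0.00103, so log Q = −2.988 and E = +1.07 − (0.0562/6)(−2.988) = +1.0980 V.
ΔG = −nFE = −(6)(96500)(+1.0980) J/mol = −636 kJ/mol.

−636 kJ/mol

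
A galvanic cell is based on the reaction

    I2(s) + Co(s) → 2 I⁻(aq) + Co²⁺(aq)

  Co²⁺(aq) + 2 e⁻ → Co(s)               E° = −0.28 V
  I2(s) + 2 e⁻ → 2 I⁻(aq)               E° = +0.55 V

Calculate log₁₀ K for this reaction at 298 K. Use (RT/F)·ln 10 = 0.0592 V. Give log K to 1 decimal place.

The I₂/I⁻ couple is reduced (cathode); E°cell = +0.55 − (−0.28) = +0.83 V with n = 2.
At equilibrium E = 0, so log K = nE°cell / 0.0592 = (2)(+0.83) / 0.0592 = 28.0.

log K = 28.0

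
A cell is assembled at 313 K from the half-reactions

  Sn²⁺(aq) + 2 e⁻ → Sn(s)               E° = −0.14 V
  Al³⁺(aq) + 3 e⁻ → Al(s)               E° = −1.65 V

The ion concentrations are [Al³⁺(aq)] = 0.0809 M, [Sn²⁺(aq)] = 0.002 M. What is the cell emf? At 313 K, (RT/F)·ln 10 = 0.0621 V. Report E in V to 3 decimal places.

Sn²⁺/Sn is reduced (cathode, E° = −0.14 V) and Al³⁺/Al is oxidized (anode).
E°cell = E°cat − E°an = −0.14 − (−1.65) = +1.51 V; n = 6.
For the overall reaction 3 Sn²⁺(aq) + 2 Al(s) → 3 Sn(s) + 2 Al³⁺(aq), Q = [Al³⁺(aq)]^2 / [Sn²⁺(aq)]^3 = 8.18×10^5, giving log Q = 5.913.
By the Nernst equation, E = +1.51 − (0.0621/6)·(5.913) = +1.449 V.

+1.449 V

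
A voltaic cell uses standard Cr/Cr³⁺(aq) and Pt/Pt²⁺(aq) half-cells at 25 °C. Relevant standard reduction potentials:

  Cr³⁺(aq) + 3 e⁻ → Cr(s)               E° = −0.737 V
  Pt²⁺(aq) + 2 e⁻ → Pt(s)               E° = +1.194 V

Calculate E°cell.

The Pt²⁺/Pt couple has the higher E°, so Pt ion is reduced (cathode) and Cr is oxidized (anode).
E°cell = E°(cathode) − E°(anode) = +1.194 − (−0.737) = +1.931 V.

+1.931 V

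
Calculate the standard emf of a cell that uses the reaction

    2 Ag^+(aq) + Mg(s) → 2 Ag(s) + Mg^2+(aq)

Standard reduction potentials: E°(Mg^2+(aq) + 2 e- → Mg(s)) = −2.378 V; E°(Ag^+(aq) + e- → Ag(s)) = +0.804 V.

Ag^+(aq) gains electrons, so the Ag⁺/Ag couple is the cathode; the Mg²⁺/Mg couple is the anode.
E°cell = E°(cathode) − E°(anode) = +0.804 − (−2.378) = +3.182 V.

+3.182 V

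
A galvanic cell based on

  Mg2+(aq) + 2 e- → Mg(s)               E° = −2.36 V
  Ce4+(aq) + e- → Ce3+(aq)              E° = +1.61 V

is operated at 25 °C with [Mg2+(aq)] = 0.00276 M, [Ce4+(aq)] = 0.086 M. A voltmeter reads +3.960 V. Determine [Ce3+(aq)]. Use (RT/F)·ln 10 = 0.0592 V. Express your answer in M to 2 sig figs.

2.4 M

Ce⁴⁺/Ce³⁺ is the cathode (higher E°); E°cell = +1.61 − (−2.36) = +3.97 V with n = 2.
Since E = E° − (0.0592/n)·log Q, log Q = n(E° − E)/0.0592 = 0.338.
The balanced reaction is 2 Ce4+(aq) + Mg(s) → 2 Ce3+(aq) + Mg2+(aq), so Q = ([Ce3+(aq)]^2·[Mg2+(aq)]) / [Ce4+(aq)]^2.
Substituting the known concentrations and solving, log [Ce3+(aq)] = 0.383 and [Ce3+(aq)] = 2.4 M.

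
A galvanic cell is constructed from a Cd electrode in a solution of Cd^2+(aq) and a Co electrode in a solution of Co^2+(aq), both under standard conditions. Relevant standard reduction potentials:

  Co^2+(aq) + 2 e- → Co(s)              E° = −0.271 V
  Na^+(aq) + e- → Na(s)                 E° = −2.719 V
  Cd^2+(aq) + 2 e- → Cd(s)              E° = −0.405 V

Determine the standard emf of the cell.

+0.134 V

Of the two couples in this cell, the one with the more positive reduction potential is reduced at the cathode: here that is Co²⁺/Co (−0.271 V); Cd²⁺/Cd (−0.405 V) is the anode.
E°cell = E°(cathode) − E°(anode) = −0.271 − (−0.405) = +0.134 V.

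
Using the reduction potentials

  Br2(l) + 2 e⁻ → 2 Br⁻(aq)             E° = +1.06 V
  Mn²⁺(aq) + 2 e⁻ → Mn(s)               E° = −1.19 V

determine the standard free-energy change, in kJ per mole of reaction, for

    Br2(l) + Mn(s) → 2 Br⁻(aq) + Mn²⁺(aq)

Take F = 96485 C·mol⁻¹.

In the reaction as written Br2(l) is reduced, so the Br₂/Br⁻ couple is the cathode and Mn²⁺/Mn is the anode.
E°cell = +1.06 − (−1.19) = +2.25 V; balancing electrons gives n = 2.
ΔG° = −nFE°cell = −(2)(96485)(+2.25) J/mol = −434 kJ/mol.

−434 kJ/mol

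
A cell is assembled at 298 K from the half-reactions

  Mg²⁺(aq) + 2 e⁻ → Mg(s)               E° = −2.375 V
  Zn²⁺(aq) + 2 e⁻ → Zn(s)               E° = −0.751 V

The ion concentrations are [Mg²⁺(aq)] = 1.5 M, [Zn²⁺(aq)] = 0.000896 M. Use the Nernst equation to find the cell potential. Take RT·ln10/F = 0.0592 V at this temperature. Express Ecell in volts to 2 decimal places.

Since E°(Zn²⁺/Zn) > E°(Mg²⁺/Mg), Zn²⁺/Zn serves as the cathode.
E°cell = E°cat − E°an = −0.751 − (−2.375) = +1.624 V; n = 2.
For the overall reaction Zn²⁺(aq) + Mg(s) → Zn(s) + Mg²⁺(aq), Q = [Mg²⁺(aq)] / [Zn²⁺(aq)] = 1.67×10^3, giving log Q = 3.224.
E = E° − (0.0592/n)·log Q = +1.624 − (0.0592/2)(3.224) = +1.53 V.

+1.53 V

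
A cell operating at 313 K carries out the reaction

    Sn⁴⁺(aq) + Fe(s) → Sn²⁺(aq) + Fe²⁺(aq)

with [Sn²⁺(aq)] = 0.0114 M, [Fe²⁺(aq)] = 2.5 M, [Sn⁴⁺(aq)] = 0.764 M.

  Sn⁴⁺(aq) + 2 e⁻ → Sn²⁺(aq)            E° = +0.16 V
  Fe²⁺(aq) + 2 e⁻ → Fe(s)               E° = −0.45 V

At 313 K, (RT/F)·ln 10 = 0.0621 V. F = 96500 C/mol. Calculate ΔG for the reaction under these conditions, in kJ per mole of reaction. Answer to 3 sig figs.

E°cell = +0.16 − (−0.45) = +0.61 V; the balanced reaction transfers n = 2 electrons.
The reaction quotient is ([Sn²⁺(aq)]·[Fe²⁺(aq)]) / [Sn⁴⁺(aq)] = 0.0373; by Nernst, E = +0.61 − (0.0621/2)(−1.428) = +0.6543 V.
ΔG = −nFE = −(2)(96500)(+0.6543) J/mol = −126 kJ/mol.

−126 kJ/mol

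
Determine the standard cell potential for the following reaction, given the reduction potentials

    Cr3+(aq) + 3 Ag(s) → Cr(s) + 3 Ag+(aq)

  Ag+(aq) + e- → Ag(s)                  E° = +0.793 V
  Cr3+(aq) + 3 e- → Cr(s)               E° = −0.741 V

In the reaction as written, Cr3+(aq) is reduced (cathode) and Ag+(aq) is produced by oxidation at the anode.
E°cell = E°(cathode) − E°(anode) = −0.741 − (+0.793) = −1.534 V.
The negative E°cell means the reaction is non-spontaneous in the direction written.

−1.534 V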